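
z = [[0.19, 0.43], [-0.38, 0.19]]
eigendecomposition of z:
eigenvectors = [[(0.73+0j), (0.73-0j)], [0.68j, -0.68j]]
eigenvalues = [(0.19+0.4j), (0.19-0.4j)]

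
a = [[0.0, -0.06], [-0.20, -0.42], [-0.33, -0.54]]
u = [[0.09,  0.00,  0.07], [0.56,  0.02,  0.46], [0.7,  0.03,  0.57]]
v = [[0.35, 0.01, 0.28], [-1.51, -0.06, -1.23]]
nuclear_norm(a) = 0.84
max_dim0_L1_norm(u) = 1.35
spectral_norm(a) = 0.79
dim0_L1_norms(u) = [1.35, 0.05, 1.1]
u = a @ v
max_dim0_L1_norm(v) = 1.86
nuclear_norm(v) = 2.00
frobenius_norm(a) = 0.79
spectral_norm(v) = 2.00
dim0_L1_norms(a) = [0.53, 1.02]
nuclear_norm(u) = 1.17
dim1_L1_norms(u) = [0.16, 1.04, 1.3]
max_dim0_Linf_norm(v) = 1.51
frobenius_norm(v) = 2.00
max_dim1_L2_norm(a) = 0.63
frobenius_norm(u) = 1.16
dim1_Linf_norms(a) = [0.06, 0.42, 0.54]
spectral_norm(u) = 1.16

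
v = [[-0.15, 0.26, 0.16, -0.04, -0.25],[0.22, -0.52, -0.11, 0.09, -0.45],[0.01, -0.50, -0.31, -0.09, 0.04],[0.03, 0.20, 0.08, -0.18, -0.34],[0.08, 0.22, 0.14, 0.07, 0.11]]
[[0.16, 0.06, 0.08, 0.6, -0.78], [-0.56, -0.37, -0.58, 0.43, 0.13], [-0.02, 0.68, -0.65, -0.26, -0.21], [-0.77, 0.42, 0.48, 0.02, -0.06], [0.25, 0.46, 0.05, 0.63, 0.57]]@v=[[-0.05, -0.08, -0.07, -0.17, -0.35], [0.02, 0.45, 0.18, -0.03, 0.15], [0.12, -0.13, 0.07, 0.15, -0.26], [0.21, -0.67, -0.32, 0.02, 0.01], [0.13, 0.05, 0.10, -0.05, -0.42]]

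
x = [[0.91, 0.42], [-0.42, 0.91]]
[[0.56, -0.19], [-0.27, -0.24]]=x@[[0.62, -0.07],[-0.01, -0.30]]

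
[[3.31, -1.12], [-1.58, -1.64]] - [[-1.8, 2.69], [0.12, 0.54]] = [[5.11, -3.81], [-1.70, -2.18]]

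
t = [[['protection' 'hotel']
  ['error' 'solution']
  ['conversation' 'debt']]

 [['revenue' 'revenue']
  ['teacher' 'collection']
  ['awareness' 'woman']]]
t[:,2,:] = [['conversation', 'debt'], ['awareness', 'woman']]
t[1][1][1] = 'collection'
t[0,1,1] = 'solution'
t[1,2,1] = 'woman'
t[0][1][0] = 'error'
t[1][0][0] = 'revenue'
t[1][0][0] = 'revenue'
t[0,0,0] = 'protection'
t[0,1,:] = ['error', 'solution']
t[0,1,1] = 'solution'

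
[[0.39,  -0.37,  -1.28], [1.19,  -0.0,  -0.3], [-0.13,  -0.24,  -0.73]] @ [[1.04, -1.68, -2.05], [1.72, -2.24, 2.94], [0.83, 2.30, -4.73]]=[[-1.29,-2.77,4.17], [0.99,-2.69,-1.02], [-1.15,-0.92,3.01]]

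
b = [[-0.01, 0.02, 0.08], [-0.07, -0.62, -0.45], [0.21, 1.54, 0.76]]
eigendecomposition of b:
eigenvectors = [[(0.98+0j), (0.03-0.13j), (0.03+0.13j)], [-0.18+0.00j, (-0.39+0.27j), (-0.39-0.27j)], [0.09+0.00j, 0.87+0.00j, (0.87-0j)]]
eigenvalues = [(-0.01+0j), (0.07+0.45j), (0.07-0.45j)]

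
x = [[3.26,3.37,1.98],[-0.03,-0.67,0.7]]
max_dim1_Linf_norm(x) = 3.37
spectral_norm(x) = 5.09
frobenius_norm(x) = 5.18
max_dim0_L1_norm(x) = 4.04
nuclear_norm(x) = 6.04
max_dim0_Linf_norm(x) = 3.37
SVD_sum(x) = [[3.26, 3.39, 1.95], [-0.13, -0.13, -0.08]] + [[0.00, -0.02, 0.03], [0.1, -0.54, 0.78]]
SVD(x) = [[-1.00, 0.04], [0.04, 1.00]] @ diag([5.0933789029341865, 0.9498375393428851]) @ [[-0.64, -0.67, -0.38], [0.10, -0.57, 0.82]]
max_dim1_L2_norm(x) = 5.09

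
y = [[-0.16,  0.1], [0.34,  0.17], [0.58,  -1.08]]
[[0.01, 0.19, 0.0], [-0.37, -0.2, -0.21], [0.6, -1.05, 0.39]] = y @[[-0.64, -0.85, -0.35],[-0.9, 0.52, -0.55]]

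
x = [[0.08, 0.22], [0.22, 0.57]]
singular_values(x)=[0.65, 0.0]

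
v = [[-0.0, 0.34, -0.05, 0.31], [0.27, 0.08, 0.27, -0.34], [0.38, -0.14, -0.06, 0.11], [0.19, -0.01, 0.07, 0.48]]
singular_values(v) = [0.69, 0.53, 0.37, 0.18]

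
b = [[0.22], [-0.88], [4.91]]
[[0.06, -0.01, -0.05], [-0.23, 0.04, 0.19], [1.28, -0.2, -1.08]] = b@[[0.26,-0.04,-0.22]]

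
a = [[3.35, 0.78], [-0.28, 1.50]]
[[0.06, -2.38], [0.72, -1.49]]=a @ [[-0.09, -0.46], [0.46, -1.08]]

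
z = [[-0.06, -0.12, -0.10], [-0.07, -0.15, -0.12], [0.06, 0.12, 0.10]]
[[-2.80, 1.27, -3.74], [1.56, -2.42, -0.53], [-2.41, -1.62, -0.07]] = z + [[-2.74, 1.39, -3.64], [1.63, -2.27, -0.41], [-2.47, -1.74, -0.17]]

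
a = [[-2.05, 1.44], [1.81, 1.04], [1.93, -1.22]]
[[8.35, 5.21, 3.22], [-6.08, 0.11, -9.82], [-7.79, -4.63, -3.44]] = a @[[-3.68,  -1.11,  -3.69],  [0.56,  2.04,  -3.02]]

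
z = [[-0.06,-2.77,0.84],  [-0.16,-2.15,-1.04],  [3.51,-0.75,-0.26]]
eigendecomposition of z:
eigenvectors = [[(0.54+0j), -0.40+0.36j, -0.40-0.36j], [-0.21+0.00j, 0.04+0.49j, (0.04-0.49j)], [0.81+0.00j, (0.68+0j), 0.68-0.00j]]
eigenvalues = [(2.28+0j), (-2.37+1.3j), (-2.37-1.3j)]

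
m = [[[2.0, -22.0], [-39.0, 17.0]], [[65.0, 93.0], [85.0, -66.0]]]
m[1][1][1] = -66.0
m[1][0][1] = 93.0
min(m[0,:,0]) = -39.0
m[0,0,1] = -22.0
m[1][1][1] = -66.0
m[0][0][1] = -22.0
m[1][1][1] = -66.0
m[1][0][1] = 93.0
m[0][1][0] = -39.0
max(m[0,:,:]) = 17.0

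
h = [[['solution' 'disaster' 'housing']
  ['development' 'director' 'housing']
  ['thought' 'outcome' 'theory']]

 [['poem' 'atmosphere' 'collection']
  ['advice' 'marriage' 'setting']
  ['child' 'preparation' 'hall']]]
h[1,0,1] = 'atmosphere'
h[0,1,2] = 'housing'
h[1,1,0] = 'advice'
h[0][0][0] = 'solution'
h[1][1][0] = 'advice'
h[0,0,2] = 'housing'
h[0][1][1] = 'director'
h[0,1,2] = 'housing'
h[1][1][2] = 'setting'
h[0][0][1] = 'disaster'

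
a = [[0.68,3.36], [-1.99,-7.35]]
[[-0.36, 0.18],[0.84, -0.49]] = a @[[-0.09, 0.21], [-0.09, 0.01]]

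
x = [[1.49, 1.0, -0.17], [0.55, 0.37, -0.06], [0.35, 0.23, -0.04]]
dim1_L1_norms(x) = [2.66, 0.98, 0.62]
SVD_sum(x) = [[1.49, 1.00, -0.17], [0.55, 0.37, -0.06], [0.35, 0.23, -0.04]] + [[-0.00,0.00,0.00], [-0.0,0.00,0.00], [0.0,-0.0,-0.0]] + [[-0.00, 0.0, -0.00],[0.0, -0.00, 0.0],[0.0, -0.0, 0.0]]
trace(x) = 1.82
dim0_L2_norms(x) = [1.63, 1.09, 0.18]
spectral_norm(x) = 1.97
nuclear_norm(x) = 1.97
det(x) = 0.00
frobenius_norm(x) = 1.97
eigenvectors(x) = [[-0.92+0.00j, (-0.14-0.34j), -0.14+0.34j], [(-0.34+0j), (0.07+0.5j), 0.07-0.50j], [(-0.21+0j), (-0.78+0j), -0.78-0.00j]]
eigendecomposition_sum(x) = [[(1.49-0j), 1.00+0.00j, (-0.17+0j)], [(0.55-0j), 0.37+0.00j, -0.06+0.00j], [0.35-0.00j, (0.23+0j), -0.04+0.00j]] + [[0j, (-0-0j), (-0+0j)], [-0.00-0.00j, 0j, 0j], [0.00-0.00j, -0.00-0.00j, -0.00+0.00j]] + [[0.00-0.00j, (-0+0j), -0.00-0.00j], [-0.00+0.00j, 0.00-0.00j, -0j], [0.00+0.00j, (-0+0j), (-0-0j)]]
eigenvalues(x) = [(1.82+0j), 0j, -0j]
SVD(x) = [[-0.92, -0.06, -0.40], [-0.34, -0.40, 0.85], [-0.21, 0.91, 0.35]] @ diag([1.9669713307409997, 0.004249607559205634, 0.002392671848357014]) @ [[-0.83, -0.55, 0.09], [0.5, -0.8, -0.33], [0.26, -0.23, 0.94]]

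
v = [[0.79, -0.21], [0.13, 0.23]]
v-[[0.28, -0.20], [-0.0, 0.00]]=[[0.51, -0.01], [0.13, 0.23]]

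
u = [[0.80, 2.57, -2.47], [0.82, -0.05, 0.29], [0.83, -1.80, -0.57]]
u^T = [[0.8, 0.82, 0.83], [2.57, -0.05, -1.8], [-2.47, 0.29, -0.57]]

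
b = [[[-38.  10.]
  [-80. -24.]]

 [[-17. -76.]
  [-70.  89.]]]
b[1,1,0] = -70.0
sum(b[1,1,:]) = 19.0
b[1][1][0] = -70.0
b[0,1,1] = -24.0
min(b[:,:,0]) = -80.0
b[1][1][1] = 89.0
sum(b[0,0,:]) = -28.0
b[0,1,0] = -80.0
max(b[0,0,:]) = 10.0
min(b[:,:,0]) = -80.0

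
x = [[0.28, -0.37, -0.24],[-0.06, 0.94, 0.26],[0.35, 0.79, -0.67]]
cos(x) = [[0.99, 0.29, -0.00], [-0.01, 0.49, -0.04], [0.09, -0.03, 0.73]]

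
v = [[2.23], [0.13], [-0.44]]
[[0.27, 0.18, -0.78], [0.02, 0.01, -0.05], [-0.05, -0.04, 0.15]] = v@[[0.12, 0.08, -0.35]]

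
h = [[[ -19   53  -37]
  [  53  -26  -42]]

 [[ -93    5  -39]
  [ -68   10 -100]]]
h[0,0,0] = -19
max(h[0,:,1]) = 53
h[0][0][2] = -37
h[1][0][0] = -93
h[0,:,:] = [[-19, 53, -37], [53, -26, -42]]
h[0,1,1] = -26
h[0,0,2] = -37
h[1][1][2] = -100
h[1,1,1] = 10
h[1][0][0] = -93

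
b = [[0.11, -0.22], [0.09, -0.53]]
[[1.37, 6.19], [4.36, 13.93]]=b @ [[-6.02, 5.62], [-9.24, -25.32]]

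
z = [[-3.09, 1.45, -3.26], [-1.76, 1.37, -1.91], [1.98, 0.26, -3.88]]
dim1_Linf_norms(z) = [3.26, 1.91, 3.88]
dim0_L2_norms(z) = [4.07, 2.01, 5.42]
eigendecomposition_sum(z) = [[-0.09-0.00j,(0.18+0j),(-0.01-0j)], [(-0.36-0j),0.72+0.00j,-0.04-0.00j], [-0.06-0.00j,0.12+0.00j,(-0.01-0j)]] + [[-1.50+1.76j, 0.64-0.10j, (-1.62-1.99j)], [(-0.7+0.98j), (0.33-0.08j), (-0.93-0.96j)], [1.02+1.59j, (0.07-0.52j), -1.94+0.80j]] + [[(-1.5-1.76j), (0.64+0.1j), (-1.62+1.99j)], [-0.70-0.98j, 0.33+0.08j, -0.93+0.96j], [1.02-1.59j, (0.07+0.52j), -1.94-0.80j]]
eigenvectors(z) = [[(0.24+0j), (0.72+0j), (0.72-0j)], [0.96+0.00j, (0.37-0.03j), (0.37+0.03j)], [(0.16+0j), 0.17-0.56j, (0.17+0.56j)]]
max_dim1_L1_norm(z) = 7.8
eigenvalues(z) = [(0.62+0j), (-3.11+2.48j), (-3.11-2.48j)]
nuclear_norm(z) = 10.19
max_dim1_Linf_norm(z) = 3.88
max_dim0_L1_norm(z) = 9.05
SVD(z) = [[-0.76, 0.39, 0.53], [-0.47, 0.24, -0.85], [-0.46, -0.89, 0.0]] @ diag([5.906247066360883, 3.8565284329973673, 0.43201161626318396]) @ [[0.38, -0.31, 0.87], [-0.88, 0.17, 0.45], [-0.29, -0.93, -0.21]]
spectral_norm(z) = 5.91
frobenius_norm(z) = 7.07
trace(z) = -5.60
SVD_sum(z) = [[-1.71, 1.41, -3.88], [-1.06, 0.87, -2.4], [-1.03, 0.85, -2.34]] + [[-1.32, 0.26, 0.67], [-0.81, 0.16, 0.41], [3.01, -0.59, -1.54]] + [[-0.07, -0.21, -0.05], [0.11, 0.34, 0.08], [-0.0, -0.0, -0.0]]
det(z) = 9.84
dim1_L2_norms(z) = [4.72, 2.94, 4.36]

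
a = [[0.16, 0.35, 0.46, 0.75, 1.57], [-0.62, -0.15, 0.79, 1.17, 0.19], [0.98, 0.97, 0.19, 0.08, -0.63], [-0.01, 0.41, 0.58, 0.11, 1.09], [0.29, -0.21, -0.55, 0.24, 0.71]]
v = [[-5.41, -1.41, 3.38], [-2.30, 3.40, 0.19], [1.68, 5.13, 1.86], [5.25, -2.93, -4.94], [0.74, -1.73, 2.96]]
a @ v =[[4.2, -1.59, 2.41],[11.31, 0.66, -5.87],[-7.26, 3.75, 1.59],[1.47, 2.18, 3.81],[-0.22, -5.88, 0.83]]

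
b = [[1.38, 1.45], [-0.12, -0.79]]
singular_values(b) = [2.11, 0.43]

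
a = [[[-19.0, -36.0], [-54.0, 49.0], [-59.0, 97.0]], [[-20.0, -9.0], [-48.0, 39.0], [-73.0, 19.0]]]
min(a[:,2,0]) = -73.0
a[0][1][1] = 49.0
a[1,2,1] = 19.0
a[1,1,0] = -48.0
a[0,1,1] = 49.0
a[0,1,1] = 49.0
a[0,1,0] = -54.0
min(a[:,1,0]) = -54.0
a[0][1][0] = -54.0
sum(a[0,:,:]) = -22.0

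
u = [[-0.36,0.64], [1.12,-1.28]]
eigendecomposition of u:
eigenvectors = [[0.79, -0.41], [0.62, 0.91]]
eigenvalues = [0.14, -1.78]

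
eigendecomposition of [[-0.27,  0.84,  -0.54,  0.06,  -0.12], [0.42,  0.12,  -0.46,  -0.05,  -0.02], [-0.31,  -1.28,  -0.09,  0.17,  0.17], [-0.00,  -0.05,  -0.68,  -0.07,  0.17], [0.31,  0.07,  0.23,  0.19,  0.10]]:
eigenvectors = [[0.53+0.00j, 0.20+0.00j, -0.31+0.14j, -0.31-0.14j, 0.12+0.00j], [(0.48+0j), -0.41+0.00j, 0.03+0.02j, (0.03-0.02j), 0.15+0.00j], [-0.59+0.00j, (-0.57+0j), -0.20+0.15j, (-0.2-0.15j), -0.02+0.00j], [(0.34+0j), -0.63+0.00j, (-0.71+0j), -0.71-0.00j, 0.47+0.00j], [0.13+0.00j, 0.25+0.00j, (0.56-0j), 0.56+0.00j, (0.86+0j)]]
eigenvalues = [(1.1+0j), (-0.79+0j), (-0.39+0.14j), (-0.39-0.14j), (0.26+0j)]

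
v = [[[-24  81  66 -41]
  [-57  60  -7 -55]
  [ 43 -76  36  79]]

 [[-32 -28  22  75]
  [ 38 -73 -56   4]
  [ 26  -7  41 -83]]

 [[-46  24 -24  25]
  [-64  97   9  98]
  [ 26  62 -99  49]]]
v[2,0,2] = -24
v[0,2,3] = 79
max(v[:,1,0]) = 38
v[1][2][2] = 41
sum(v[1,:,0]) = 32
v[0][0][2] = 66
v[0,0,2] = 66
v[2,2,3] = 49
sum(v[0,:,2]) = 95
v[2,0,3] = 25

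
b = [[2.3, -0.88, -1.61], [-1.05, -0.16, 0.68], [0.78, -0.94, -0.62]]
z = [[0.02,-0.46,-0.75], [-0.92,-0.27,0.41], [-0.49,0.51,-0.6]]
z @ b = [[-0.06, 0.76, 0.12], [-1.51, 0.47, 1.04], [-2.13, 0.91, 1.51]]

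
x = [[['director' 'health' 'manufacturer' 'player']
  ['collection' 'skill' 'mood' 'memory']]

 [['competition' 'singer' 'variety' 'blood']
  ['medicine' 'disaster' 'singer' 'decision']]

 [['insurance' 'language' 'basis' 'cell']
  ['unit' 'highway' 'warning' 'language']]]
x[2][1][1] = 'highway'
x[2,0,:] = ['insurance', 'language', 'basis', 'cell']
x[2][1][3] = 'language'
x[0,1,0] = 'collection'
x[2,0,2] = 'basis'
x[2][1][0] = 'unit'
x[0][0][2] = 'manufacturer'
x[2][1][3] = 'language'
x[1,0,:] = ['competition', 'singer', 'variety', 'blood']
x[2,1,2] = 'warning'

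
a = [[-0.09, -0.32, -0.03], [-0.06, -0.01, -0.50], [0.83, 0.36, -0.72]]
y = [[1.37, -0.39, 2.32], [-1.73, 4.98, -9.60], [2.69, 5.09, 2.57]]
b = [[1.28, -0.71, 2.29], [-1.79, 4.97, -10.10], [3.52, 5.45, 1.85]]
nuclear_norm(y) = 18.18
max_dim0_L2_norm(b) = 10.52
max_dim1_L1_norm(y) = 16.31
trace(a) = -0.82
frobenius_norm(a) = 1.30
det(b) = 42.72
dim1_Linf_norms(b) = [2.29, 10.1, 5.45]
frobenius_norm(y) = 12.93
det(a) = 0.13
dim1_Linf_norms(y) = [2.32, 9.6, 5.09]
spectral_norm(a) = 1.20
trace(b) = 8.10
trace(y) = 8.92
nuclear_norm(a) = 1.89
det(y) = 41.31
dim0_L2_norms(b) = [4.15, 7.41, 10.52]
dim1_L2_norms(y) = [2.72, 10.95, 6.3]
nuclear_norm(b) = 19.01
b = a + y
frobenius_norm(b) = 13.52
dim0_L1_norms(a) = [0.98, 0.69, 1.25]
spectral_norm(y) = 11.24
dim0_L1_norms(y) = [5.79, 10.46, 14.49]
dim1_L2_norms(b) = [2.72, 11.4, 6.75]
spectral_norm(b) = 11.68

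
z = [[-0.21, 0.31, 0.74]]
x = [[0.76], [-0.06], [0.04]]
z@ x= [[-0.15]]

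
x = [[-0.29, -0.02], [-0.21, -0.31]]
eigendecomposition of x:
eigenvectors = [[0.34, 0.26],[-0.94, 0.97]]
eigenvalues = [-0.23, -0.37]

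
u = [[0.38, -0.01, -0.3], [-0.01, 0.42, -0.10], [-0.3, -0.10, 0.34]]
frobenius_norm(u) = 0.80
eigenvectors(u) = [[0.65, 0.69, 0.32], [0.21, 0.24, -0.95], [0.73, -0.69, -0.01]]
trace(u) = 1.14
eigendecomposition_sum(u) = [[0.02, 0.01, 0.02], [0.01, 0.0, 0.01], [0.02, 0.01, 0.02]] + [[0.32, 0.11, -0.32], [0.11, 0.04, -0.11], [-0.32, -0.11, 0.32]] + [[0.04, -0.13, -0.00],[-0.13, 0.38, 0.01],[-0.0, 0.01, 0.0]]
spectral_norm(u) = 0.68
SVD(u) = [[-0.69, 0.32, 0.65],  [-0.24, -0.95, 0.21],  [0.69, -0.01, 0.73]] @ diag([0.675831451696658, 0.42198639141286914, 0.04218215689047283]) @ [[-0.69,-0.24,0.69], [0.32,-0.95,-0.01], [0.65,0.21,0.73]]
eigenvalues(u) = [0.04, 0.68, 0.42]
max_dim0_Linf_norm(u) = 0.42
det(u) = 0.01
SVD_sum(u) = [[0.32, 0.11, -0.32],[0.11, 0.04, -0.11],[-0.32, -0.11, 0.32]] + [[0.04, -0.13, -0.00],[-0.13, 0.38, 0.01],[-0.0, 0.01, 0.00]] + [[0.02, 0.01, 0.02], [0.01, 0.00, 0.01], [0.02, 0.01, 0.02]]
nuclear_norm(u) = 1.14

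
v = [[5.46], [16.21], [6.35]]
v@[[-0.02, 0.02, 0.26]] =[[-0.11, 0.11, 1.42], [-0.32, 0.32, 4.21], [-0.13, 0.13, 1.65]]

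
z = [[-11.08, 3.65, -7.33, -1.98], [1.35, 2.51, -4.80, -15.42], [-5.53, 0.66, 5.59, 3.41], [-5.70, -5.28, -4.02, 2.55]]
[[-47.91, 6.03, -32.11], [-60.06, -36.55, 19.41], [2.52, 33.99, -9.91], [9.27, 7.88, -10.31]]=z@ [[2.11, -2.62, 1.77], [-3.13, -0.13, -1.81], [0.90, 2.73, 1.29], [3.29, 1.27, -1.8]]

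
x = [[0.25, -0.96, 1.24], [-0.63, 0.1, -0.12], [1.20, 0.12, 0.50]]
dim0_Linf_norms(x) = [1.2, 0.96, 1.24]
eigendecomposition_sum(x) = [[0.84, -0.42, 0.85],[-0.37, 0.18, -0.37],[0.75, -0.37, 0.76]] + [[-0.59, -0.5, 0.41],[-0.26, -0.22, 0.18],[0.45, 0.39, -0.32]] + [[0.00, -0.04, -0.02], [-0.0, 0.14, 0.07], [-0.0, 0.11, 0.06]]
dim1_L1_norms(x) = [2.45, 0.85, 1.82]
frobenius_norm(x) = 2.16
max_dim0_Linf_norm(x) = 1.24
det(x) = -0.39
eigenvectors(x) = [[-0.71, 0.75, -0.23], [0.31, 0.33, 0.76], [-0.63, -0.58, 0.6]]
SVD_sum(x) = [[0.81, -0.56, 1.01], [-0.28, 0.19, -0.35], [0.58, -0.4, 0.72]] + [[-0.56, -0.40, 0.23], [-0.30, -0.22, 0.12], [0.64, 0.46, -0.26]] + [[-0.0, 0.00, 0.00], [-0.04, 0.12, 0.1], [-0.02, 0.06, 0.05]]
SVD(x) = [[-0.79, -0.62, 0.01],[0.27, -0.33, 0.90],[-0.56, 0.71, 0.43]] @ diag([1.797670404881214, 1.1754187786423778, 0.18485618796532058]) @ [[-0.58, 0.40, -0.71], [0.77, 0.55, -0.32], [-0.27, 0.73, 0.62]]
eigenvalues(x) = [1.78, -1.13, 0.19]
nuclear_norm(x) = 3.16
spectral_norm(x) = 1.80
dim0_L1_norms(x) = [2.08, 1.18, 1.86]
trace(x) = 0.85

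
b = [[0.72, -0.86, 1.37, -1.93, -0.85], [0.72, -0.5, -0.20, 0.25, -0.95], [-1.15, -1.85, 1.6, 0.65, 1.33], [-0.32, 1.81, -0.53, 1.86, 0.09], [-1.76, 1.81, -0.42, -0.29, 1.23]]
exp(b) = [[-2.95,-4.15,4.21,-3.38,4.57], [1.08,-1.97,1.95,-1.24,-0.73], [-5.16,7.40,-3.08,8.39,3.76], [3.33,3.08,-1.54,4.84,-4.00], [0.41,4.63,-3.87,1.19,-0.66]]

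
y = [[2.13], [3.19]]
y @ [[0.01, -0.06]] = [[0.02, -0.13], [0.03, -0.19]]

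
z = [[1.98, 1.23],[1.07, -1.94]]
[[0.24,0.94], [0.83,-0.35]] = z @ [[0.29, 0.27], [-0.27, 0.33]]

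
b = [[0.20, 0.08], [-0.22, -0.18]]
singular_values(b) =[0.35, 0.05]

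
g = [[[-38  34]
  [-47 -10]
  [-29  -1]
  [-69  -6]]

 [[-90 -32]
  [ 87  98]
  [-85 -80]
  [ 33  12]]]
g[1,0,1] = -32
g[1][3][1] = 12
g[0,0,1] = 34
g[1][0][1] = -32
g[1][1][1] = 98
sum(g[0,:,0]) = -183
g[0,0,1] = 34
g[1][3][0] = 33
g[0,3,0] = -69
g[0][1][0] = -47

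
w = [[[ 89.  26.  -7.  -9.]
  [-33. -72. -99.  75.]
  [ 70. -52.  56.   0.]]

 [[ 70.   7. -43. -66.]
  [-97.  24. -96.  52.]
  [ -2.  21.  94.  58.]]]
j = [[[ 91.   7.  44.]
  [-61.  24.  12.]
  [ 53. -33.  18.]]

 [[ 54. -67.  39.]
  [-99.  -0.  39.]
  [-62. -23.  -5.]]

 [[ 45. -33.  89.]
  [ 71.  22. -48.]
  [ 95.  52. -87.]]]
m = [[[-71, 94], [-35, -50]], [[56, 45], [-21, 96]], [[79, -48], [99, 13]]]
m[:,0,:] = [[-71, 94], [56, 45], [79, -48]]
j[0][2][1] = -33.0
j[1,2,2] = -5.0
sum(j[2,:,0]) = 211.0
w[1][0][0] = 70.0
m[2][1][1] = 13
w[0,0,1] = 26.0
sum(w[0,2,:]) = 74.0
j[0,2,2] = 18.0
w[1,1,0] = -97.0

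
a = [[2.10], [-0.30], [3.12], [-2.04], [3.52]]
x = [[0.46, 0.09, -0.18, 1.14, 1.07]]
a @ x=[[0.97, 0.19, -0.38, 2.39, 2.25],[-0.14, -0.03, 0.05, -0.34, -0.32],[1.44, 0.28, -0.56, 3.56, 3.34],[-0.94, -0.18, 0.37, -2.33, -2.18],[1.62, 0.32, -0.63, 4.01, 3.77]]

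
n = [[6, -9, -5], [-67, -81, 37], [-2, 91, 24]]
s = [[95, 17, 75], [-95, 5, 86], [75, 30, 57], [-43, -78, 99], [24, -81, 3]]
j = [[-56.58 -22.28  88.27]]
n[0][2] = -5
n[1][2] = 37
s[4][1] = -81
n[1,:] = [-67, -81, 37]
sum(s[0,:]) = 187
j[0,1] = -22.28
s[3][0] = -43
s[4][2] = 3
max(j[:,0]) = -56.58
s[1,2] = 86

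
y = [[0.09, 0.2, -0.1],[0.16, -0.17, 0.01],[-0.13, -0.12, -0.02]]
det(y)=0.005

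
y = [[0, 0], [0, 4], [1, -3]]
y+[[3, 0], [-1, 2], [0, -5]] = [[3, 0], [-1, 6], [1, -8]]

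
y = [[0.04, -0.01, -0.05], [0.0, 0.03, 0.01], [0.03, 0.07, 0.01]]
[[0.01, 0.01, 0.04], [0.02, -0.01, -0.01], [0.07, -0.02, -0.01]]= y@[[0.44, 0.17, 0.08], [0.81, -0.33, -0.1], [-0.07, -0.07, -0.72]]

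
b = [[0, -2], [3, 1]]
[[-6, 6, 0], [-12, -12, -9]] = b @[[-5, -3, -3], [3, -3, 0]]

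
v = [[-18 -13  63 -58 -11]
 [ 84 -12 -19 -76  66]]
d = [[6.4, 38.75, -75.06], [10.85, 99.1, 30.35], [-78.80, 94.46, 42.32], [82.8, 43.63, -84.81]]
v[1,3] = -76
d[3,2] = -84.81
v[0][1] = -13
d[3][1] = 43.63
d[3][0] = 82.8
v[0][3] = -58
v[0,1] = -13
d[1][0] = 10.85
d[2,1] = 94.46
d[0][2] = -75.06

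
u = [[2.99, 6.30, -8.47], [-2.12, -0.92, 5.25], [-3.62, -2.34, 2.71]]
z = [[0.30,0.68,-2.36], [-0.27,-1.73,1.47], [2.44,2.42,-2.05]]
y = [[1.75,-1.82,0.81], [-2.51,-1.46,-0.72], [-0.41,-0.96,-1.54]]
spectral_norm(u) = 12.99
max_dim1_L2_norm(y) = 2.99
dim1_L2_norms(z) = [2.47, 2.29, 4.0]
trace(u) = 4.78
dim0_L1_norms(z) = [3.01, 4.83, 5.88]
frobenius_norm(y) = 4.41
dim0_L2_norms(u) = [5.15, 6.78, 10.33]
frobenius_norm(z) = 5.23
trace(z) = -3.48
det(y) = 10.69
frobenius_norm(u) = 13.39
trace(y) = -1.25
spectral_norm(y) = 3.42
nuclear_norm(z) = 7.31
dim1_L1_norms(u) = [17.76, 8.29, 8.67]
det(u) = -68.07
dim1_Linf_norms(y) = [1.82, 2.51, 1.54]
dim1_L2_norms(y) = [2.65, 2.99, 1.86]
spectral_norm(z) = 4.92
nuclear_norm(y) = 7.16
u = y @ z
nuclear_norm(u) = 17.57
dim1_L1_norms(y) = [4.38, 4.69, 2.91]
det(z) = -6.36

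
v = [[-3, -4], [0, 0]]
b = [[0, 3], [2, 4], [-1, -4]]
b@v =[[0, 0], [-6, -8], [3, 4]]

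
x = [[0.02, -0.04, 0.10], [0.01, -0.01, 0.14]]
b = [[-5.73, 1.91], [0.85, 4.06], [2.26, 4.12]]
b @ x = [[-0.10,  0.21,  -0.31], [0.06,  -0.07,  0.65], [0.09,  -0.13,  0.80]]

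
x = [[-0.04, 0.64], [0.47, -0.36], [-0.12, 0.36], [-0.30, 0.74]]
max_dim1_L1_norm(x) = 1.04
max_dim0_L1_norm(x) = 2.1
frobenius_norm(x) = 1.24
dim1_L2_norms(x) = [0.64, 0.59, 0.38, 0.8]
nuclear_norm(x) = 1.55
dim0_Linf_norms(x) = [0.47, 0.74]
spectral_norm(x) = 1.19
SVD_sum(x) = [[-0.24,0.56], [0.20,-0.47], [-0.15,0.35], [-0.31,0.74]] + [[0.2, 0.08], [0.27, 0.11], [0.03, 0.01], [0.01, 0.0]]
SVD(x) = [[-0.51, -0.59], [0.43, -0.8], [-0.32, -0.08], [-0.67, -0.04]] @ diag([1.1880638591257562, 0.36304857338821145]) @ [[0.39,-0.92], [-0.92,-0.39]]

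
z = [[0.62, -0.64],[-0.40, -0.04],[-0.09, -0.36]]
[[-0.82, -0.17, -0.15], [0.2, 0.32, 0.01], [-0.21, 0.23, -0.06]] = z@[[-0.57, -0.75, -0.05], [0.73, -0.46, 0.18]]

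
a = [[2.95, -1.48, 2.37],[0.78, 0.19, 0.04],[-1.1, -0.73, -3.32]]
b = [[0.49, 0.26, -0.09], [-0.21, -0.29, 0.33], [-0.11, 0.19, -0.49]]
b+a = [[3.44, -1.22, 2.28], [0.57, -0.10, 0.37], [-1.21, -0.54, -3.81]]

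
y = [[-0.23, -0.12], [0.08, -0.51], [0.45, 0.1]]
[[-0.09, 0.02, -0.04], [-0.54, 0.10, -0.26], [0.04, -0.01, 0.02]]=y @ [[-0.14, 0.03, -0.07], [1.03, -0.19, 0.5]]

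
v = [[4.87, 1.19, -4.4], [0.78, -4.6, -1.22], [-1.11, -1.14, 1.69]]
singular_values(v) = [7.03, 4.84, 0.54]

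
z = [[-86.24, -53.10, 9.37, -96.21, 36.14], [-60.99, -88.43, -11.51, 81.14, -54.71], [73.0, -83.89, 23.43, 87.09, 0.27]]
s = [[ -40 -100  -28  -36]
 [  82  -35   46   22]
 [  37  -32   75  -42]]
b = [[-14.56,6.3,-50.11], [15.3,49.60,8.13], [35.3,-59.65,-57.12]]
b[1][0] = 15.3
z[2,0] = 73.0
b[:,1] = [6.3, 49.6, -59.65]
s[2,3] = -42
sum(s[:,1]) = -167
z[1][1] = -88.43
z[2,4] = 0.27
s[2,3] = -42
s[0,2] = -28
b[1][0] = 15.3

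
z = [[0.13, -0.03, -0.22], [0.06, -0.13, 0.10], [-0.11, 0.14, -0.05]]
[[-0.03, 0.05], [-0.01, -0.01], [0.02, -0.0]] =z@[[-0.15, 0.24], [0.04, 0.13], [0.04, -0.12]]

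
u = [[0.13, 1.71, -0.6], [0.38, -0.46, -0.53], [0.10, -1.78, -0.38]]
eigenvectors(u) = [[0.23,-0.81,-0.87], [-0.51,-0.01,-0.34], [-0.83,-0.58,0.36]]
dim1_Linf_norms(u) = [1.71, 0.53, 1.78]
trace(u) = -0.71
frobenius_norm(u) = 2.69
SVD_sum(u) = [[-0.03,1.72,-0.03], [0.01,-0.46,0.01], [0.04,-1.77,0.03]] + [[0.23, -0.01, -0.54], [0.25, -0.01, -0.59], [0.16, -0.00, -0.37]] + [[-0.07,-0.00,-0.03], [0.12,0.00,0.05], [-0.09,-0.0,-0.04]]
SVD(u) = [[0.68, 0.61, 0.40], [-0.18, 0.67, -0.72], [-0.71, 0.42, 0.57]] @ diag([2.511703891940079, 0.958895181833127, 0.18045384304654702]) @ [[-0.02,  1.00,  -0.02], [0.39,  -0.01,  -0.92], [-0.92,  -0.03,  -0.39]]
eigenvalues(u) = [-1.5, -0.27, 1.06]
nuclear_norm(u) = 3.65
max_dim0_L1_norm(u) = 3.95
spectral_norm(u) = 2.51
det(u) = 0.43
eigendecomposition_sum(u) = [[-0.1, 0.4, 0.14],[0.23, -0.90, -0.3],[0.37, -1.47, -0.50]] + [[-0.16, 0.21, -0.17], [-0.00, 0.00, -0.0], [-0.11, 0.15, -0.12]] + [[0.39, 1.10, -0.57], [0.15, 0.44, -0.22], [-0.16, -0.46, 0.24]]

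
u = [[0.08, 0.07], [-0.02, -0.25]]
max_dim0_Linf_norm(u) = 0.25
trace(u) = -0.17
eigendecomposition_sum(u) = [[0.08, 0.02], [-0.0, -0.00]] + [[0.0, 0.05], [-0.02, -0.25]]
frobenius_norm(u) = 0.27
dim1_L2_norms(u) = [0.11, 0.25]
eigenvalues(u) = [0.08, -0.25]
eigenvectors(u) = [[1.0, -0.21], [-0.06, 0.98]]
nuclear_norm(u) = 0.33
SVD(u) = [[-0.31, 0.95], [0.95, 0.31]] @ diag([0.26306011299114307, 0.07070627237442964]) @ [[-0.17, -0.99], [0.99, -0.17]]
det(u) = -0.02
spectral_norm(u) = 0.26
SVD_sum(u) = [[0.01,0.08], [-0.04,-0.25]] + [[0.07,  -0.01],[0.02,  -0.00]]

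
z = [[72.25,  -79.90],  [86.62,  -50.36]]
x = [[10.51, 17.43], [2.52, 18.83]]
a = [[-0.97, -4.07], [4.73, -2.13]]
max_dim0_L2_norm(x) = 25.66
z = x @ a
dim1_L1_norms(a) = [5.04, 6.86]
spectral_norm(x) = 27.26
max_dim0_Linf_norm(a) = 4.73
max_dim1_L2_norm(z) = 107.72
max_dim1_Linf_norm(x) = 18.83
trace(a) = -3.10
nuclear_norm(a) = 9.33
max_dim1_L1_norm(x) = 27.94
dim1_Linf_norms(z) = [79.9, 86.62]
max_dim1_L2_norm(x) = 20.35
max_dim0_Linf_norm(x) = 18.83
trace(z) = 21.89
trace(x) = 29.34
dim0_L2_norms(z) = [112.8, 94.45]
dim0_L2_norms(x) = [10.81, 25.66]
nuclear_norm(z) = 167.95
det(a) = 21.32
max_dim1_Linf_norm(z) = 86.62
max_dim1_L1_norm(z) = 152.15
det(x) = 153.98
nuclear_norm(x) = 32.91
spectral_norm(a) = 5.33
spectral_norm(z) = 145.37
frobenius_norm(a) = 6.66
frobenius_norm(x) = 27.84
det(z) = 3282.43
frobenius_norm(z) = 147.12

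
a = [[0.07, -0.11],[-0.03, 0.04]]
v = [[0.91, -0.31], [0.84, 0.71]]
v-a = [[0.84,-0.2], [0.87,0.67]]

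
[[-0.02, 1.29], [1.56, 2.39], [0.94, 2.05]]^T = [[-0.02, 1.56, 0.94], [1.29, 2.39, 2.05]]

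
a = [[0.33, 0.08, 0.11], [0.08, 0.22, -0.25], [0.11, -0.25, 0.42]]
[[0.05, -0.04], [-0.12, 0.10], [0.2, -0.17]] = a @ [[0.06, -0.05], [-0.14, 0.11], [0.38, -0.32]]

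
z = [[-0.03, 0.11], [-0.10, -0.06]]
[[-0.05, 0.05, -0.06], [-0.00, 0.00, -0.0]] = z@[[0.27,  -0.27,  0.32],[-0.41,  0.42,  -0.48]]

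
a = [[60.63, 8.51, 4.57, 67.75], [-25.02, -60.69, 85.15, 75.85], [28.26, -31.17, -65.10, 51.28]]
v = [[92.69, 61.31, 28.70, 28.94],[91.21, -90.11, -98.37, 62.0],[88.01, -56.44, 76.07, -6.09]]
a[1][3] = 75.85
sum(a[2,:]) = -16.72999999999999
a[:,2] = [4.57, 85.15, -65.1]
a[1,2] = 85.15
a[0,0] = 60.63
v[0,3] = 28.94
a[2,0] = 28.26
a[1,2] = 85.15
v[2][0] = 88.01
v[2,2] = 76.07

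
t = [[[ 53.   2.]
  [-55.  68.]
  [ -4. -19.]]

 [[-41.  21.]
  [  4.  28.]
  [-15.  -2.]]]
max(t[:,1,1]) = 68.0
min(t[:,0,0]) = -41.0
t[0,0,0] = 53.0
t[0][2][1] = -19.0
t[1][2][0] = -15.0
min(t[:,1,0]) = -55.0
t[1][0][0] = -41.0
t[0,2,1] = -19.0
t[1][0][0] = -41.0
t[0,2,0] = -4.0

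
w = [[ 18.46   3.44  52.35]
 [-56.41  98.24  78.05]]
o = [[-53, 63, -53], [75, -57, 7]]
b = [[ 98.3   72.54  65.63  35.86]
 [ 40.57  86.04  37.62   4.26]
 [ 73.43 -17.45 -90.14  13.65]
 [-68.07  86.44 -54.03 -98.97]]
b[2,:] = [73.43, -17.45, -90.14, 13.65]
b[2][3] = 13.65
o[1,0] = 75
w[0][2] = 52.35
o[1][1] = -57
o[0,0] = -53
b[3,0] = -68.07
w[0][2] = 52.35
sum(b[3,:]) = -134.63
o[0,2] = -53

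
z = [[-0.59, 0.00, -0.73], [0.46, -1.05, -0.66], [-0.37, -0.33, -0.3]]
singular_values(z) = [1.39, 0.98, 0.25]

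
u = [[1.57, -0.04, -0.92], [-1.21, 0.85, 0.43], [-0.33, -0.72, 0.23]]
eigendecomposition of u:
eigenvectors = [[-0.47+0.00j, (0.45+0.27j), (0.45-0.27j)], [-0.21+0.00j, -0.79+0.00j, (-0.79-0j)], [-0.86+0.00j, 0.27-0.20j, (0.27+0.2j)]]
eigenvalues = [(-0.12+0j), (1.39+0.52j), (1.39-0.52j)]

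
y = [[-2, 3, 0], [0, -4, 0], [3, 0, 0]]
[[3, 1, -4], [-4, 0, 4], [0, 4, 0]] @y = [[-18, 5, 0], [20, -12, 0], [0, -16, 0]]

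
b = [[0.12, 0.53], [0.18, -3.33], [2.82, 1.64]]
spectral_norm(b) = 4.01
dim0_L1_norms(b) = [3.12, 5.5]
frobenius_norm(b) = 4.70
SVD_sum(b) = [[0.24, 0.47], [-1.30, -2.58], [1.23, 2.44]] + [[-0.12, 0.06], [1.48, -0.75], [1.59, -0.8]]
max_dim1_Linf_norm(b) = 3.33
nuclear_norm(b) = 6.45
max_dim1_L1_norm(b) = 4.46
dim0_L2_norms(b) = [2.83, 3.75]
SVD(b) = [[0.13, -0.05], [-0.72, 0.68], [0.68, 0.73]] @ diag([4.014803165509647, 2.437202400748389]) @ [[0.45, 0.89], [0.89, -0.45]]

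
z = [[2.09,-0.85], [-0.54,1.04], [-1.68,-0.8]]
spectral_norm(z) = 2.77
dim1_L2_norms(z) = [2.26, 1.17, 1.86]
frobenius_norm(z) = 3.15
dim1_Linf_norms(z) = [2.09, 1.04, 1.68]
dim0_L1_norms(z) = [4.31, 2.69]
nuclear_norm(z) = 4.27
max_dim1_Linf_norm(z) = 2.09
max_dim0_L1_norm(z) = 4.31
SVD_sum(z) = [[2.17, -0.41],[-0.71, 0.14],[-1.47, 0.28]] + [[-0.08, -0.44], [0.17, 0.9], [-0.21, -1.08]]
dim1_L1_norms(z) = [2.94, 1.58, 2.48]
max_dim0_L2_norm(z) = 2.74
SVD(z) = [[-0.80, 0.3], [0.26, -0.61], [0.54, 0.73]] @ diag([2.769686130968281, 1.5016786393639454]) @ [[-0.98, 0.19],[-0.19, -0.98]]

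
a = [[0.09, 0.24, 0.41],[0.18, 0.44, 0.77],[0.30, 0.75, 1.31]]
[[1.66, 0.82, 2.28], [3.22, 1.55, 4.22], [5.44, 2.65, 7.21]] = a@ [[5.5,-4.28,-2.13], [-4.67,-4.67,4.05], [5.57,5.68,3.67]]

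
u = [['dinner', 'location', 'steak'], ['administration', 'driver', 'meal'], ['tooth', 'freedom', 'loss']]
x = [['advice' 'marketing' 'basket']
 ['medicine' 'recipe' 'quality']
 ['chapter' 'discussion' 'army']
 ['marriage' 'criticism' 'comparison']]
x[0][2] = 'basket'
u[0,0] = 'dinner'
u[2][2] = 'loss'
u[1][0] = 'administration'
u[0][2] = 'steak'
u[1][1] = 'driver'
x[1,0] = 'medicine'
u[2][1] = 'freedom'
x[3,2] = 'comparison'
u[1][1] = 'driver'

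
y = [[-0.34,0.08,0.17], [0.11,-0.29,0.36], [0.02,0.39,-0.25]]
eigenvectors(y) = [[-0.35, -0.95, -0.23], [-0.65, -0.06, -0.67], [-0.67, 0.31, 0.70]]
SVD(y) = [[0.05, -0.99, 0.09],[0.71, 0.1, 0.69],[-0.70, 0.03, 0.72]] @ diag([0.649616947766717, 0.38918065386632256, 0.13504162258517127]) @ [[0.07, -0.73, 0.68], [0.9, -0.24, -0.36], [0.43, 0.64, 0.64]]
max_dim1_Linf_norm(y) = 0.39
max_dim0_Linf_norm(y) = 0.39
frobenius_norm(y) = 0.77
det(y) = 0.03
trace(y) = -0.88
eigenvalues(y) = [0.14, -0.39, -0.63]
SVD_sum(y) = [[0.00, -0.02, 0.02],[0.03, -0.34, 0.31],[-0.03, 0.33, -0.31]] + [[-0.35, 0.09, 0.14],[0.04, -0.01, -0.01],[0.01, -0.00, -0.0]] + [[0.01, 0.01, 0.01], [0.04, 0.06, 0.06], [0.04, 0.06, 0.06]]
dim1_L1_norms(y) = [0.59, 0.76, 0.66]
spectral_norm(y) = 0.65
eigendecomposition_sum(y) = [[0.01,0.03,0.03],[0.02,0.06,0.07],[0.02,0.06,0.07]] + [[-0.39,0.17,0.04], [-0.03,0.01,0.00], [0.13,-0.05,-0.01]] + [[0.04, -0.12, 0.1], [0.12, -0.36, 0.29], [-0.12, 0.38, -0.31]]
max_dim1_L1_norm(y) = 0.76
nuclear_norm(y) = 1.17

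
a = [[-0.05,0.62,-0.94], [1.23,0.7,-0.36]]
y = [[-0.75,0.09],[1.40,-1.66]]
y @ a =[[0.15, -0.4, 0.67], [-2.11, -0.29, -0.72]]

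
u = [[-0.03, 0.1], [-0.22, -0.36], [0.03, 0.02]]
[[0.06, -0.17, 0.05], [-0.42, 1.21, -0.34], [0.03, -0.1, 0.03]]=u @ [[0.63,-1.83,0.52], [0.77,-2.25,0.64]]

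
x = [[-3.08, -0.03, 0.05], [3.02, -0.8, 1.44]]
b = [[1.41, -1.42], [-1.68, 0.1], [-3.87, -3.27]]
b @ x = [[-8.63, 1.09, -1.97], [5.48, -0.03, 0.06], [2.04, 2.73, -4.90]]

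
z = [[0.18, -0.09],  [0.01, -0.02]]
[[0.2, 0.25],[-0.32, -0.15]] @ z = [[0.04, -0.02],[-0.06, 0.03]]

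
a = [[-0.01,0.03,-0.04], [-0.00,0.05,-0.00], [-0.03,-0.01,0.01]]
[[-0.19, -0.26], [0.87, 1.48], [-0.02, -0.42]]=a @ [[0.93,12.67], [17.38,29.53], [17.67,25.43]]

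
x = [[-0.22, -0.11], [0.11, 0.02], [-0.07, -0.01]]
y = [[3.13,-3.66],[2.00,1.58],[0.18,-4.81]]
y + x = [[2.91, -3.77], [2.11, 1.60], [0.11, -4.82]]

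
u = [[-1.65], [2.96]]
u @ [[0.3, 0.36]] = [[-0.49, -0.59], [0.89, 1.07]]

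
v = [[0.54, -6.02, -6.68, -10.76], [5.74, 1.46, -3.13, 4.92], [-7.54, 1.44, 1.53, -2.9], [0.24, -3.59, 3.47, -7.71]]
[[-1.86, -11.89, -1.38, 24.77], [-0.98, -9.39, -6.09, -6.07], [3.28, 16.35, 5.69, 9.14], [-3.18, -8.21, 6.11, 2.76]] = v @ [[-0.52, -2.45, -0.14, -0.96],[0.2, 0.27, 0.77, 0.43],[-0.25, -0.03, 0.79, -1.87],[0.19, 0.85, -0.8, -1.43]]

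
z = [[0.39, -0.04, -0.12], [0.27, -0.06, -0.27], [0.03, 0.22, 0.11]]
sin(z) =[[0.38, -0.04, -0.12],[0.27, -0.06, -0.27],[0.02, 0.22, 0.11]]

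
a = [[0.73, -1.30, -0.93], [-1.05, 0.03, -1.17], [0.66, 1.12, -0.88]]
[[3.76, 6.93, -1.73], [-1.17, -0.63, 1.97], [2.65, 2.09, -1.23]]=a@[[2.7, 3.18, -1.98], [-0.35, -1.86, 0.15], [-1.43, -2.36, 0.1]]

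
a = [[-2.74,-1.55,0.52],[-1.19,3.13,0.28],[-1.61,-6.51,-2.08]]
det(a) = 24.03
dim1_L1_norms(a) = [4.81, 4.6, 10.2]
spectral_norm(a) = 7.78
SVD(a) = [[-0.25, -0.82, -0.52], [0.36, -0.58, 0.73], [-0.9, -0.00, 0.43]] @ diag([7.781033258703272, 3.0311986128484016, 1.018752372473048]) @ [[0.22, 0.95, 0.24], [0.97, -0.18, -0.19], [-0.14, 0.27, -0.95]]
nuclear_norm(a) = 11.83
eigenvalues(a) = [(-2.47+1.15j), (-2.47-1.15j), (3.24+0j)]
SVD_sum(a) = [[-0.43, -1.84, -0.46],[0.61, 2.62, 0.66],[-1.54, -6.63, -1.66]] + [[-2.39, 0.44, 0.47], [-1.69, 0.31, 0.34], [-0.01, 0.0, 0.0]] + [[0.07,  -0.14,  0.51], [-0.1,  0.2,  -0.71], [-0.06,  0.12,  -0.42]]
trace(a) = -1.69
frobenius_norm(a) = 8.41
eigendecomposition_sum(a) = [[(-1.49-0.19j), -0.22+0.63j, (0.28+0.63j)],  [-0.27+0.06j, 0.12j, (0.09+0.09j)],  [(-1.17-3.21j), -1.51+0.22j, (-0.98+1.22j)]] + [[(-1.49+0.19j), -0.22-0.63j, 0.28-0.63j], [(-0.27-0.06j), -0.12j, (0.09-0.09j)], [-1.17+3.21j, (-1.51-0.22j), (-0.98-1.22j)]] + [[0.23-0.00j, (-1.11-0j), -0.04-0.00j], [-0.65+0.00j, 3.12+0.00j, 0.10+0.00j], [0.72-0.00j, -3.48-0.00j, (-0.11-0j)]]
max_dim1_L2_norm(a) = 7.02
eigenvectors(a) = [[-0.18+0.36j, -0.18-0.36j, 0.23+0.00j],[(-0.01+0.07j), (-0.01-0.07j), -0.65+0.00j],[-0.91+0.00j, -0.91-0.00j, 0.72+0.00j]]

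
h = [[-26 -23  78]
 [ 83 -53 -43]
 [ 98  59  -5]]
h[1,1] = -53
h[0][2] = 78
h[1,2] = -43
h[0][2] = 78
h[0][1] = -23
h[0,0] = -26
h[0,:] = [-26, -23, 78]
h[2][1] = 59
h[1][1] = -53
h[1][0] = 83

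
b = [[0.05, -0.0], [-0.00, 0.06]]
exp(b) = [[1.05, 0.00],[0.0, 1.06]]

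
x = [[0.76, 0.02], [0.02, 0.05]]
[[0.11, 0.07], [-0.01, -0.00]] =x@[[0.15, 0.09],[-0.32, -0.08]]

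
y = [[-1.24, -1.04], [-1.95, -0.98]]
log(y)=[[-0.01+1.71j, (0.75+1.14j)],[(1.41+2.14j), (-0.2+1.43j)]]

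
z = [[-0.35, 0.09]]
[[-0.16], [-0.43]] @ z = [[0.06, -0.01], [0.15, -0.04]]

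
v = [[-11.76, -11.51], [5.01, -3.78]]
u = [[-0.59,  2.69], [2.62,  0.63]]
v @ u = [[-23.22,  -38.89], [-12.86,  11.10]]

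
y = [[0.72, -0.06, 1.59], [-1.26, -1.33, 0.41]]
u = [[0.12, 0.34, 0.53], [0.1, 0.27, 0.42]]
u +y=[[0.84, 0.28, 2.12], [-1.16, -1.06, 0.83]]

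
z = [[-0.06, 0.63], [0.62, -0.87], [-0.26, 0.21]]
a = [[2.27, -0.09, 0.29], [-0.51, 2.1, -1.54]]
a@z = [[-0.27, 1.57],[1.73, -2.47]]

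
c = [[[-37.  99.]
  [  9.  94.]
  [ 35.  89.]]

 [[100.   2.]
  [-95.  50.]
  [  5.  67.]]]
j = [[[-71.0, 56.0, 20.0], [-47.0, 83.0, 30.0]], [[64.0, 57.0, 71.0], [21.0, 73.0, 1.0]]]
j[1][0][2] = 71.0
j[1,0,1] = 57.0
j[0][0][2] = 20.0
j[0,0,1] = 56.0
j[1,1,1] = 73.0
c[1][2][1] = 67.0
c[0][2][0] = 35.0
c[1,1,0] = -95.0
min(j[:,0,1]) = 56.0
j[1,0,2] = 71.0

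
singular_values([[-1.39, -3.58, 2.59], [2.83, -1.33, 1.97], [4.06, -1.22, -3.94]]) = [6.37, 4.68, 2.49]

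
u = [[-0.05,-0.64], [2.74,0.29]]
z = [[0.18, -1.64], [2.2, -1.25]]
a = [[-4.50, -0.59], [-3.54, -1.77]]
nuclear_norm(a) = 6.93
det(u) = 1.74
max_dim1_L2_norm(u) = 2.76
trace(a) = -6.27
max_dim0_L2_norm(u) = 2.74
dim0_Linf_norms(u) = [2.74, 0.64]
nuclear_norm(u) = 3.39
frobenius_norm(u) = 2.83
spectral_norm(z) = 2.76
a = z @ u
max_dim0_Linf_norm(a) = 4.5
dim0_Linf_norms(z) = [2.2, 1.64]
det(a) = 5.88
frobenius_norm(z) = 3.02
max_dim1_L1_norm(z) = 3.45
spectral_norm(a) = 5.94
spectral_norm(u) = 2.76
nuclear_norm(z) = 3.99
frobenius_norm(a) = 6.02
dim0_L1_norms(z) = [2.38, 2.89]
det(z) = 3.38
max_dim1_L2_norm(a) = 4.54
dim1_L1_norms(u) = [0.69, 3.03]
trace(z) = -1.07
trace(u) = 0.24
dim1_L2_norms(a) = [4.54, 3.96]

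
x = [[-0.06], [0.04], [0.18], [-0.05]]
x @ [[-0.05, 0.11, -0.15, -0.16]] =[[0.00, -0.01, 0.01, 0.01], [-0.00, 0.0, -0.01, -0.01], [-0.01, 0.02, -0.03, -0.03], [0.0, -0.01, 0.01, 0.01]]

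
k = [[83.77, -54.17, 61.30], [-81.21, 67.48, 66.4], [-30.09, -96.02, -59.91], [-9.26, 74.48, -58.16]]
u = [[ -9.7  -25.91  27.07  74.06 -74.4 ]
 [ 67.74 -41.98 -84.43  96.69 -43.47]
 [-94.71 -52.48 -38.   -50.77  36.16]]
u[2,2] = -38.0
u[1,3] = 96.69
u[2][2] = -38.0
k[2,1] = -96.02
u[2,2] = -38.0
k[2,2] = -59.91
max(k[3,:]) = 74.48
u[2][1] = -52.48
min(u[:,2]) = -84.43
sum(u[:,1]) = -120.37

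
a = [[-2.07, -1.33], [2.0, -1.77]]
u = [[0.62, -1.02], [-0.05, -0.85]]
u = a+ [[2.69, 0.31],[-2.05, 0.92]]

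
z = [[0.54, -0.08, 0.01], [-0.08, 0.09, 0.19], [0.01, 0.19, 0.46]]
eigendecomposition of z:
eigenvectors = [[0.14, 0.78, 0.61], [0.91, -0.34, 0.22], [-0.38, -0.52, 0.76]]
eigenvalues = [-0.0, 0.57, 0.52]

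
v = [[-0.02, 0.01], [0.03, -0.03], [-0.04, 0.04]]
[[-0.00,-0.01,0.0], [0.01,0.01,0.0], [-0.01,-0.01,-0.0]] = v @ [[0.08, 0.23, -0.12], [-0.18, -0.08, -0.21]]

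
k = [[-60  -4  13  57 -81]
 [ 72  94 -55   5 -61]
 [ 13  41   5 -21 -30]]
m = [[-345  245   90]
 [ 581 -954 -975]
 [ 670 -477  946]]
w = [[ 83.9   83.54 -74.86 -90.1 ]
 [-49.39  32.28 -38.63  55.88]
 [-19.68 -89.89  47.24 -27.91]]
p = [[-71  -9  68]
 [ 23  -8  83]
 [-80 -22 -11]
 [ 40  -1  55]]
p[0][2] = 68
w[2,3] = -27.91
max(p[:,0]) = 40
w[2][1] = -89.89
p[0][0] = -71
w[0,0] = 83.9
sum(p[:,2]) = 195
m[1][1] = -954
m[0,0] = -345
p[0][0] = -71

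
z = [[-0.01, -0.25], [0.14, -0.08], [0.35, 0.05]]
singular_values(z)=[0.38, 0.27]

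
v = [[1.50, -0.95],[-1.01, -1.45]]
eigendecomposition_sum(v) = [[1.65, -0.48], [-0.51, 0.15]] + [[-0.15, -0.47], [-0.50, -1.60]]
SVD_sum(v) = [[1.33, 0.19], [-1.20, -0.17]] + [[0.17, -1.14], [0.19, -1.28]]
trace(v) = 0.05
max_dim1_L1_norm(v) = 2.46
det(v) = -3.13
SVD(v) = [[-0.74, 0.67], [0.67, 0.74]] @ diag([1.8099337967152496, 1.7318312999561827]) @ [[-0.99, -0.14], [0.14, -0.99]]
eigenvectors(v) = [[0.95,0.28], [-0.3,0.96]]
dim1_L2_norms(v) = [1.78, 1.77]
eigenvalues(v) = [1.8, -1.75]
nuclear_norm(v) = 3.54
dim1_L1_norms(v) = [2.45, 2.46]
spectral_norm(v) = 1.81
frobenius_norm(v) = 2.51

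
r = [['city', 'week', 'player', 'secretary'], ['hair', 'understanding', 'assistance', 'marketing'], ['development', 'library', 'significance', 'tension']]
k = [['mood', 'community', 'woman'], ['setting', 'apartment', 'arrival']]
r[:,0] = ['city', 'hair', 'development']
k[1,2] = 'arrival'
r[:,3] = ['secretary', 'marketing', 'tension']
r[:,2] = ['player', 'assistance', 'significance']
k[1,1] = 'apartment'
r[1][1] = 'understanding'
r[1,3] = 'marketing'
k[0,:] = ['mood', 'community', 'woman']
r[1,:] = ['hair', 'understanding', 'assistance', 'marketing']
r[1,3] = 'marketing'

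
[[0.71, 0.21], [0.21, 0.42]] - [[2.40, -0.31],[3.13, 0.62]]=[[-1.69, 0.52], [-2.92, -0.20]]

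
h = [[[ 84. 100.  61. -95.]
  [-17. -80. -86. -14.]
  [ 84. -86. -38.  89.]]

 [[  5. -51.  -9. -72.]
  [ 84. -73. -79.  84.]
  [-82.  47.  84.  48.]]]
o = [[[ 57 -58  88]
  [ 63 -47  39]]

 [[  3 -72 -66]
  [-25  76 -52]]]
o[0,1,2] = 39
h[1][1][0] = 84.0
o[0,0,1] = -58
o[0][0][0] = 57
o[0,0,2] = 88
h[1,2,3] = 48.0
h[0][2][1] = -86.0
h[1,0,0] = 5.0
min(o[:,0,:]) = -72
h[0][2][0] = 84.0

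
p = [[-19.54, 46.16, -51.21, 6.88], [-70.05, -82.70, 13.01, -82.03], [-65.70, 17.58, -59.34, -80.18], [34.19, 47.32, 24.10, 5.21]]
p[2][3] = -80.18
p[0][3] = 6.88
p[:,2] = [-51.21, 13.01, -59.34, 24.1]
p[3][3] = 5.21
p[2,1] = 17.58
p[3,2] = 24.1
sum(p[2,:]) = -187.64000000000001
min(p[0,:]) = -51.21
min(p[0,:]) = -51.21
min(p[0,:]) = -51.21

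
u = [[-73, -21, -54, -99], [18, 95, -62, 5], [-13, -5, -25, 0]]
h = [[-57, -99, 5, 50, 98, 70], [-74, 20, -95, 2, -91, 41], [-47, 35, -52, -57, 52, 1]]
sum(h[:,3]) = -5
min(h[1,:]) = -95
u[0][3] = -99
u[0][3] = -99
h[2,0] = -47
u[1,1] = 95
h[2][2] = -52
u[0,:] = [-73, -21, -54, -99]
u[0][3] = -99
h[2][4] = 52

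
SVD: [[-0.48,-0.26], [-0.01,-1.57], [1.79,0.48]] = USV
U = [[-0.27, 0.05], [-0.45, -0.89], [0.85, -0.46]]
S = [2.04, 1.43]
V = [[0.81, 0.58], [-0.58, 0.81]]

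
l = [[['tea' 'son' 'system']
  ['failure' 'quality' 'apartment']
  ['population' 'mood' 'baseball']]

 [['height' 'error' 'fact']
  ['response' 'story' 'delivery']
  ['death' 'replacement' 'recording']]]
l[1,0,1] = 'error'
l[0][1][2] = 'apartment'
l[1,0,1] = 'error'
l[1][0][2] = 'fact'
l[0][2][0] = 'population'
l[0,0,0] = 'tea'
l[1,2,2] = 'recording'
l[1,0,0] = 'height'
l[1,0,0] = 'height'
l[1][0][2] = 'fact'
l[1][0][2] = 'fact'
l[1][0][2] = 'fact'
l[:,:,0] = [['tea', 'failure', 'population'], ['height', 'response', 'death']]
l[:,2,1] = ['mood', 'replacement']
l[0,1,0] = 'failure'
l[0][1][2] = 'apartment'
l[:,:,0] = [['tea', 'failure', 'population'], ['height', 'response', 'death']]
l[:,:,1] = [['son', 'quality', 'mood'], ['error', 'story', 'replacement']]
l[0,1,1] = 'quality'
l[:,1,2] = ['apartment', 'delivery']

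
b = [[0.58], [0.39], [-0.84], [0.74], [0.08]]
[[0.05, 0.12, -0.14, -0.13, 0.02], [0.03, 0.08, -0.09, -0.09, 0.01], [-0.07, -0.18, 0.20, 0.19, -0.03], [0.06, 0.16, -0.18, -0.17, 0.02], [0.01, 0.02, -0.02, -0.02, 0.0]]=b@[[0.08, 0.21, -0.24, -0.23, 0.03]]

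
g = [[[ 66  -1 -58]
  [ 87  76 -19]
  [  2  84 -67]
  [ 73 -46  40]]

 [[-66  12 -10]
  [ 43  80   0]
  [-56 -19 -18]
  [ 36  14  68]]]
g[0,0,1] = -1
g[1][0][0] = -66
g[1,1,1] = 80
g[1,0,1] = 12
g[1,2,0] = -56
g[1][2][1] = -19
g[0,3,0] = 73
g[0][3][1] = -46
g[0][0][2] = -58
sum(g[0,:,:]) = 237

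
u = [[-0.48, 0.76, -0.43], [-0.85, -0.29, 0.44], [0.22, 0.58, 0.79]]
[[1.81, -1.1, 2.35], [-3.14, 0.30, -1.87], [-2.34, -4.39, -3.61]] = u @ [[1.30, -0.64, -0.31], [0.94, -3.46, 0.26], [-4.01, -2.84, -4.67]]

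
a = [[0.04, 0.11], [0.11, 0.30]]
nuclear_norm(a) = 0.34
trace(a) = 0.34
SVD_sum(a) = [[0.04, 0.11], [0.11, 0.30]] + [[-0.00, 0.00],  [0.00, -0.00]]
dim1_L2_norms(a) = [0.12, 0.32]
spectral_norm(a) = 0.34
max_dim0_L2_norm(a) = 0.32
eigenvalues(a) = [-0.0, 0.34]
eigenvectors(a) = [[-0.94, -0.34], [0.34, -0.94]]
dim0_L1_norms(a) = [0.15, 0.41]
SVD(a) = [[-0.34,-0.94], [-0.94,0.34]] @ diag([0.34029386365926406, 0.000293863659264022]) @ [[-0.34, -0.94], [0.94, -0.34]]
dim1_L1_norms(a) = [0.15, 0.41]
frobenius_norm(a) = 0.34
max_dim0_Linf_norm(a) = 0.3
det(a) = -0.00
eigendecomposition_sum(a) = [[-0.00, 0.0], [0.0, -0.0]] + [[0.04, 0.11], [0.11, 0.30]]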